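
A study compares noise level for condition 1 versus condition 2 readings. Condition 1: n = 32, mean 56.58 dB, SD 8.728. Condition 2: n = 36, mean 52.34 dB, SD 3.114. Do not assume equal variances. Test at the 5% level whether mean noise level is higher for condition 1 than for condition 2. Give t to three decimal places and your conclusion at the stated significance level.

Let group 1 = condition 1, group 2 = condition 2. H0: μ_1 = μ_2; H1: μ_1 > μ_2 (Welch's two-sample t-test, right-tailed).
t = (x̄_1 − x̄_2)/√(s_1²/n_1 + s_2²/n_2) = (56.58 − 52.34)/√(8.728²/32 + 3.114²/36) = 2.605
Welch–Satterthwaite df ≈ 37.98
p-value = P(T ≥ 2.605) ≈ 0.0065
Since p ≈ 0.0065 < α = 0.05, reject H0; the evidence is statistically significant.

t = 2.605; reject H0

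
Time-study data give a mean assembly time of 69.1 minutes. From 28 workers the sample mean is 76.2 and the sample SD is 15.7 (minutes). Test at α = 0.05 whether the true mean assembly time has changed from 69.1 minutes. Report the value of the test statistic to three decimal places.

H0: μ = 69.1; H1: μ ≠ 69.1 (one-sample t-test, two-sided).
t = (x̄ − μ₀)/(s/√n) = (76.2 − 69.1)/(15.7/√28) = 2.393
df = n − 1 = 27
Two-sided p-value ≈ 0.024
Since p ≈ 0.024 < α = 0.05, reject H0; the data support H1.

2.393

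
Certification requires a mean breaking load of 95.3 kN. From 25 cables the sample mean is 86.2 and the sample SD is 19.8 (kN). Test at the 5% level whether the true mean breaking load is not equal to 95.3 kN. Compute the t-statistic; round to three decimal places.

H0: μ = 95.3; H1: μ ≠ 95.3 (one-sample t-test, two-sided).
t = (x̄ − μ₀)/(s/√n) = (86.2 − 95.3)/(19.8/√25) = -2.298
df = n − 1 = 24
Two-sided p-value ≈ 0.0306
Since p ≈ 0.0306 < α = 0.05, reject H0; the evidence is statistically significant.

-2.298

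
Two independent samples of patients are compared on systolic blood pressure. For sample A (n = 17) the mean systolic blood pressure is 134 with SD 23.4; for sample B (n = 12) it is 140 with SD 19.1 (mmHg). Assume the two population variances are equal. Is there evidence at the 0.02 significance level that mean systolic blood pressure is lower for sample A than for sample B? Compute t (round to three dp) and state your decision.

t = -0.732; fail to reject H0

Let group 1 = sample A, group 2 = sample B. H0: μ_1 = μ_2; H1: μ_1 < μ_2 (two-sample pooled-variance t-test, left-tailed).
s_p² = [(17−1)·23.4² + (12−1)·19.1²]/(17+12−2) = 473.106
t = (134 − 140)/√[473.106·(1/17 + 1/12)] = -0.732
df = n₁ + n₂ − 2 = 27
p-value = P(T ≤ -0.732) ≈ 0.235
Since p ≈ 0.235 > α = 0.02, fail to reject H0; the evidence is not statistically significant.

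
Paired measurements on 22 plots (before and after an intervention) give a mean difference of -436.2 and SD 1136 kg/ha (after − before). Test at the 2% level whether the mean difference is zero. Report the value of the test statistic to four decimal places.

-1.8010

H0: μ_d = 0; H1: μ_d ≠ 0 (paired t-test on the differences, two-sided).
t = d̄/(s_d/√n) = -436.2/(1136/√22) = -1.8010
df = n − 1 = 21
Two-sided p-value ≈ 0.086
Since p ≈ 0.086 > α = 0.02, fail to reject H0; the evidence is not statistically significant.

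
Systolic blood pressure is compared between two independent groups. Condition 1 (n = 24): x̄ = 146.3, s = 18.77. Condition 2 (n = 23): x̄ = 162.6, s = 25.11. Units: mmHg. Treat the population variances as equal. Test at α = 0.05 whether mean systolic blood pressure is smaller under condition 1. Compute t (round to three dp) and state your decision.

Let group 1 = condition 1, group 2 = condition 2. H0: μ_1 = μ_2; H1: μ_1 < μ_2 (two-sample pooled-variance t-test, left-tailed).
s_p² = [(24−1)·18.77² + (23−1)·25.11²]/(24+23−2) = 488.321
t = (146.3 − 162.6)/√[488.321·(1/24 + 1/23)] = -2.528
df = n₁ + n₂ − 2 = 45
p-value = P(T ≤ -2.528) ≈ 0.008
Since p ≈ 0.008 < α = 0.05, reject H0; the data support H1.

t = -2.528; reject H0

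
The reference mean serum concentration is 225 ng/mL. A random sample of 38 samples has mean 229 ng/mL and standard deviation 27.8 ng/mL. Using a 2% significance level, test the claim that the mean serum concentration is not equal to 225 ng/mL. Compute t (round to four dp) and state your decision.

t = 0.8870; fail to reject H0

H0: μ = 225; H1: μ ≠ 225 (one-sample t-test, two-sided).
t = (x̄ − μ₀)/(s/√n) = (229 − 225)/(27.8/√38) = 0.8870
df = n − 1 = 37
Two-sided p-value ≈ 0.381
Since p ≈ 0.381 > α = 0.02, fail to reject H0; the evidence is not statistically significant.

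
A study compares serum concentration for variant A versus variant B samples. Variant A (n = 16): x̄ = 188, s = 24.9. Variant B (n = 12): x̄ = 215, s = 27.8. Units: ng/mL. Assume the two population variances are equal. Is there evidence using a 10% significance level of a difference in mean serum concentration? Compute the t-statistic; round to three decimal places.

-2.702

Let group 1 = variant A, group 2 = variant B. H0: μ_1 = μ_2; H1: μ_1 ≠ μ_2 (two-sample pooled-variance t-test, two-sided).
s_p² = [(16−1)·24.9² + (12−1)·27.8²]/(16+12−2) = 684.669
t = (188 − 215)/√[684.669·(1/16 + 1/12)] = -2.702
df = n₁ + n₂ − 2 = 26
Two-sided p-value ≈ 0.012
Since p ≈ 0.012 < α = 0.1, reject H0; the data support H1.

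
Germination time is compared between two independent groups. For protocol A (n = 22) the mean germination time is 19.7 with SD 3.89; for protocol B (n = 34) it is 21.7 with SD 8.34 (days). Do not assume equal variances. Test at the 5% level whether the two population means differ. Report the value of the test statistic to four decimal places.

-1.2097

Let group 1 = protocol A, group 2 = protocol B. H0: μ_1 = μ_2; H1: μ_1 ≠ μ_2 (Welch's two-sample t-test, two-sided).
t = (x̄_1 − x̄_2)/√(s_1²/n_1 + s_2²/n_2) = (19.7 − 21.7)/√(3.89²/22 + 8.34²/34) = -1.2097
Welch–Satterthwaite df ≈ 50.03
Two-sided p-value ≈ 0.232
Since p ≈ 0.232 > α = 0.05, fail to reject H0; the data do not provide sufficient evidence against H0.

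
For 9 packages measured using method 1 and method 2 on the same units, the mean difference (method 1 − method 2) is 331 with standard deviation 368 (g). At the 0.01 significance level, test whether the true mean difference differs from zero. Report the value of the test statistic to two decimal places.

2.70

H0: μ_d = 0; H1: μ_d ≠ 0 (paired t-test on the differences, two-sided).
t = d̄/(s_d/√n) = 331/(368/√9) = 2.70
df = n − 1 = 8
Two-sided p-value ≈ 0.027
Since p ≈ 0.027 > α = 0.01, fail to reject H0; the evidence is not statistically significant.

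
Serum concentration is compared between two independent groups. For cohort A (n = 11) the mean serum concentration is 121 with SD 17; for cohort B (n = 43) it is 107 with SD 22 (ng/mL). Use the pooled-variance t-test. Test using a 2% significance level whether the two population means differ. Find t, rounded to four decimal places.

Let group 1 = cohort A, group 2 = cohort B. H0: μ_1 = μ_2; H1: μ_1 ≠ μ_2 (two-sample pooled-variance t-test, two-sided).
s_p² = [(11−1)·17² + (43−1)·22²]/(11+43−2) = 446.5
t = (121 − 107)/√[446.5·(1/11 + 1/43)] = 1.9609
df = n₁ + n₂ − 2 = 52
Two-sided p-value ≈ 0.0553
Since p ≈ 0.0553 > α = 0.02, fail to reject H0; the data do not provide sufficient evidence against H0.

1.9609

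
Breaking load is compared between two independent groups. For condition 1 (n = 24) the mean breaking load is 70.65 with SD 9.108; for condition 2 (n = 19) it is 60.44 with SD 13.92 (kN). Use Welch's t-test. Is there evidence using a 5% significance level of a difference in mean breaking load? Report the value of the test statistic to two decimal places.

2.76

Let group 1 = condition 1, group 2 = condition 2. H0: μ_1 = μ_2; H1: μ_1 ≠ μ_2 (Welch's two-sample t-test, two-sided).
t = (x̄_1 − x̄_2)/√(s_1²/n_1 + s_2²/n_2) = (70.65 − 60.44)/√(9.108²/24 + 13.92²/19) = 2.76
Welch–Satterthwaite df ≈ 29.61
Two-sided p-value ≈ 0.0097
Since p ≈ 0.0097 < α = 0.05, reject H0; the data support H1.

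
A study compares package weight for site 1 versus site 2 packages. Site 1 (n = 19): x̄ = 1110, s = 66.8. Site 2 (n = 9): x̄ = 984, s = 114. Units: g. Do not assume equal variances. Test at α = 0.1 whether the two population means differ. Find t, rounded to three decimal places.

3.075

Let group 1 = site 1, group 2 = site 2. H0: μ_1 = μ_2; H1: μ_1 ≠ μ_2 (Welch's two-sample t-test, two-sided).
t = (x̄_1 − x̄_2)/√(s_1²/n_1 + s_2²/n_2) = (1110 − 984)/√(66.8²/19 + 114²/9) = 3.075
Welch–Satterthwaite df ≈ 10.69
Two-sided p-value ≈ 0.0109
Since p ≈ 0.0109 < α = 0.1, reject H0; the evidence is statistically significant.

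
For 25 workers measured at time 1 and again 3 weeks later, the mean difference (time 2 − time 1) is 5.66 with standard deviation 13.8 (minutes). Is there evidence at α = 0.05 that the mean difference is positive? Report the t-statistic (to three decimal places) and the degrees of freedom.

t = 2.051, df = 24

H0: μ_d = 0; H1: μ_d > 0 (paired t-test on the differences, right-tailed).
t = d̄/(s_d/√n) = 5.66/(13.8/√25) = 2.051
df = n − 1 = 24
p-value = P(T ≥ 2.051) ≈ 0.0257
Since p ≈ 0.0257 < α = 0.05, reject H0; the data support H1.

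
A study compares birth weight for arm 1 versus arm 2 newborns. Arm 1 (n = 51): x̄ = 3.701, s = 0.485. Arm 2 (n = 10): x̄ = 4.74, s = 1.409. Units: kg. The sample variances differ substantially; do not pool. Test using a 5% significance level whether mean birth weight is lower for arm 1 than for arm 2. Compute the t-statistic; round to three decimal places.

-2.305

Let group 1 = arm 1, group 2 = arm 2. H0: μ_1 = μ_2; H1: μ_1 < μ_2 (Welch's two-sample t-test, left-tailed).
t = (x̄_1 − x̄_2)/√(s_1²/n_1 + s_2²/n_2) = (3.701 − 4.74)/√(0.485²/51 + 1.409²/10) = -2.305
Welch–Satterthwaite df ≈ 9.42
p-value = P(T ≤ -2.305) ≈ 0.023
Since p ≈ 0.023 < α = 0.05, reject H0; the data support H1.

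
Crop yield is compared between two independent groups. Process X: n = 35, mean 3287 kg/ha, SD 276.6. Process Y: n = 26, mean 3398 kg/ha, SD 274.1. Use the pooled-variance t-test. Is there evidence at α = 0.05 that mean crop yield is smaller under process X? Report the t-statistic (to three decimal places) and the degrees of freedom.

t = -1.556, df = 59

Let group 1 = process X, group 2 = process Y. H0: μ_1 = μ_2; H1: μ_1 < μ_2 (two-sample pooled-variance t-test, left-tailed).
s_p² = [(35−1)·276.6² + (26−1)·274.1²]/(35+26−2) = 75924.2
t = (3287 − 3398)/√[75924.2·(1/35 + 1/26)] = -1.556
df = n₁ + n₂ − 2 = 59
p-value = P(T ≤ -1.556) ≈ 0.063
Since p ≈ 0.063 > α = 0.05, fail to reject H0; the data do not provide sufficient evidence against H0.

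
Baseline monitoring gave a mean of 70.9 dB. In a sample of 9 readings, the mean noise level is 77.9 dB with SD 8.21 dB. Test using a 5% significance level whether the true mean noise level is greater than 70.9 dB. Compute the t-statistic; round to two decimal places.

H0: μ = 70.9; H1: μ > 70.9 (one-sample t-test, right-tailed).
t = (x̄ − μ₀)/(s/√n) = (77.9 − 70.9)/(8.21/√9) = 2.56
df = n − 1 = 8
p-value = P(T ≥ 2.56) ≈ 0.017
Since p ≈ 0.017 < α = 0.05, reject H0; the data support H1.

2.56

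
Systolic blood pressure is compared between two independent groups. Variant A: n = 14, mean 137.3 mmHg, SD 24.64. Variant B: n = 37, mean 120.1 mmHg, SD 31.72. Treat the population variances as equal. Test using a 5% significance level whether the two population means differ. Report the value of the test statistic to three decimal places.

1.827

Let group 1 = variant A, group 2 = variant B. H0: μ_1 = μ_2; H1: μ_1 ≠ μ_2 (two-sample pooled-variance t-test, two-sided).
s_p² = [(14−1)·24.64² + (37−1)·31.72²]/(14+37−2) = 900.294
t = (137.3 − 120.1)/√[900.294·(1/14 + 1/37)] = 1.827
df = n₁ + n₂ − 2 = 49
Two-sided p-value ≈ 0.074
Since p ≈ 0.074 > α = 0.05, fail to reject H0; the data do not provide sufficient evidence against H0.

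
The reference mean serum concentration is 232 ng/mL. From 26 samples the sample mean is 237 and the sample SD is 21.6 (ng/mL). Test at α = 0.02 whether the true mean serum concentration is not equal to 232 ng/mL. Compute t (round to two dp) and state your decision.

t = 1.18; fail to reject H0

H0: μ = 232; H1: μ ≠ 232 (one-sample t-test, two-sided).
t = (x̄ − μ₀)/(s/√n) = (237 − 232)/(21.6/√26) = 1.18
df = n − 1 = 25
Two-sided p-value ≈ 0.249
Since p ≈ 0.249 > α = 0.02, fail to reject H0; the data do not provide sufficient evidence against H0.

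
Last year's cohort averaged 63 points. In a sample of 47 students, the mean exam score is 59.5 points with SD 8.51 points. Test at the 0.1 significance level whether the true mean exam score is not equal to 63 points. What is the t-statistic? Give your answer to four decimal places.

H0: μ = 63; H1: μ ≠ 63 (one-sample t-test, two-sided).
t = (x̄ − μ₀)/(s/√n) = (59.5 − 63)/(8.51/√47) = -2.8196
df = n − 1 = 46
Two-sided p-value ≈ 0.0071
Since p ≈ 0.0071 < α = 0.1, reject H0; the evidence is statistically significant.

-2.8196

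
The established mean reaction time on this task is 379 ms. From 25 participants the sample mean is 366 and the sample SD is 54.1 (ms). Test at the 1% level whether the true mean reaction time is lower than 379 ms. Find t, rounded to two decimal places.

-1.20

H0: μ = 379; H1: μ < 379 (one-sample t-test, left-tailed).
t = (x̄ − μ₀)/(s/√n) = (366 − 379)/(54.1/√25) = -1.20
df = n − 1 = 24
p-value = P(T ≤ -1.20) ≈ 0.1206
Since p ≈ 0.1206 > α = 0.01, fail to reject H0; the data do not provide sufficient evidence against H0.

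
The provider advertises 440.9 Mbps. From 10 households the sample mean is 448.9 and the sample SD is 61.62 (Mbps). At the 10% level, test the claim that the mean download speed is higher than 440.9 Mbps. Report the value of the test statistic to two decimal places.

H0: μ = 440.9; H1: μ > 440.9 (one-sample t-test, right-tailed).
t = (x̄ − μ₀)/(s/√n) = (448.9 − 440.9)/(61.62/√10) = 0.41
df = n − 1 = 9
p-value = P(T ≥ 0.41) ≈ 0.346
Since p ≈ 0.346 > α = 0.1, fail to reject H0; the data do not provide sufficient evidence against H0.

0.41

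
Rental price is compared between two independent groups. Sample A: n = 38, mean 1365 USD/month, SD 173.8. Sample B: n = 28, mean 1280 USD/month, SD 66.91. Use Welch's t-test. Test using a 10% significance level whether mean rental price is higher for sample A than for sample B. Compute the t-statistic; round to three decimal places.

Let group 1 = sample A, group 2 = sample B. H0: μ_1 = μ_2; H1: μ_1 > μ_2 (Welch's two-sample t-test, right-tailed).
t = (x̄_1 − x̄_2)/√(s_1²/n_1 + s_2²/n_2) = (1365 − 1280)/√(173.8²/38 + 66.91²/28) = 2.751
Welch–Satterthwaite df ≈ 50.58
p-value = P(T ≥ 2.751) ≈ 0.004
Since p ≈ 0.004 < α = 0.1, reject H0; the evidence is statistically significant.

2.751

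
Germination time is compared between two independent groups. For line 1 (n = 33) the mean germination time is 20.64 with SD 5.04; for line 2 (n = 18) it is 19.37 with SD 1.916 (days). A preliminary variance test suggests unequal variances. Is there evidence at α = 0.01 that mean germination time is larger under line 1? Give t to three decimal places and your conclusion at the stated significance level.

Let group 1 = line 1, group 2 = line 2. H0: μ_1 = μ_2; H1: μ_1 > μ_2 (Welch's two-sample t-test, right-tailed).
t = (x̄_1 − x̄_2)/√(s_1²/n_1 + s_2²/n_2) = (20.64 − 19.37)/√(5.04²/33 + 1.916²/18) = 1.287
Welch–Satterthwaite df ≈ 45.23
p-value = P(T ≥ 1.287) ≈ 0.1023
Since p ≈ 0.1023 > α = 0.01, fail to reject H0; the evidence is not statistically significant.

t = 1.287; fail to reject H0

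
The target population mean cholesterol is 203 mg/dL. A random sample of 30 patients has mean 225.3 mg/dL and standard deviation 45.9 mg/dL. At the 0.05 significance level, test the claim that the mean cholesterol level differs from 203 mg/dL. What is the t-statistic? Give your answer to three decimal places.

H0: μ = 203; H1: μ ≠ 203 (one-sample t-test, two-sided).
t = (x̄ − μ₀)/(s/√n) = (225.3 − 203)/(45.9/√30) = 2.661
df = n − 1 = 29
Two-sided p-value ≈ 0.013
Since p ≈ 0.013 < α = 0.05, reject H0; the data support H1.

2.661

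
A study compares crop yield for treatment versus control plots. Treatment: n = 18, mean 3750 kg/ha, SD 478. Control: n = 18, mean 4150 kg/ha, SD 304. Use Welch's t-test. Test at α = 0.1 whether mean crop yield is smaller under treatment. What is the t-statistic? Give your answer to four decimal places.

Let group 1 = treatment, group 2 = control. H0: μ_1 = μ_2; H1: μ_1 < μ_2 (Welch's two-sample t-test, left-tailed).
t = (x̄_1 − x̄_2)/√(s_1²/n_1 + s_2²/n_2) = (3750 − 4150)/√(478²/18 + 304²/18) = -2.9958
Welch–Satterthwaite df ≈ 28.82
p-value = P(T ≤ -2.9958) ≈ 0.003
Since p ≈ 0.003 < α = 0.1, reject H0; the data support H1.

-2.9958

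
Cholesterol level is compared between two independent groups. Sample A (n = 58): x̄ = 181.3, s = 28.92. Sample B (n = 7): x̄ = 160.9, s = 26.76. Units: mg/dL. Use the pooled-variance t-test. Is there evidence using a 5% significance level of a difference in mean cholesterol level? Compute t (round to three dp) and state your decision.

t = 1.775; fail to reject H0

Let group 1 = sample A, group 2 = sample B. H0: μ_1 = μ_2; H1: μ_1 ≠ μ_2 (two-sample pooled-variance t-test, two-sided).
s_p² = [(58−1)·28.92² + (7−1)·26.76²]/(58+7−2) = 824.912
t = (181.3 − 160.9)/√[824.912·(1/58 + 1/7)] = 1.775
df = n₁ + n₂ − 2 = 63
Two-sided p-value ≈ 0.0807
Since p ≈ 0.0807 > α = 0.05, fail to reject H0; the data do not provide sufficient evidence against H0.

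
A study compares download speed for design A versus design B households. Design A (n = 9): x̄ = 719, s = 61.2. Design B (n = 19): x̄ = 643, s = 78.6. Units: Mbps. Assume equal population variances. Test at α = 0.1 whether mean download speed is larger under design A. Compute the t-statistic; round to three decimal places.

Let group 1 = design A, group 2 = design B. H0: μ_1 = μ_2; H1: μ_1 > μ_2 (two-sample pooled-variance t-test, right-tailed).
s_p² = [(9−1)·61.2² + (19−1)·78.6²]/(9+19−2) = 5429.49
t = (719 − 643)/√[5429.49·(1/9 + 1/19)] = 2.549
df = n₁ + n₂ − 2 = 26
p-value = P(T ≥ 2.549) ≈ 0.0085
Since p ≈ 0.0085 < α = 0.1, reject H0; the evidence is statistically significant.

2.549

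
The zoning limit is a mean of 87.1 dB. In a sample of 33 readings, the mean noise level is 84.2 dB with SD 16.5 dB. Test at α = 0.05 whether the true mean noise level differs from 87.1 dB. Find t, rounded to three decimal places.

-1.010

H0: μ = 87.1; H1: μ ≠ 87.1 (one-sample t-test, two-sided).
t = (x̄ − μ₀)/(s/√n) = (84.2 − 87.1)/(16.5/√33) = -1.010
df = n − 1 = 32
Two-sided p-value ≈ 0.3202
Since p ≈ 0.3202 > α = 0.05, fail to reject H0; the evidence is not statistically significant.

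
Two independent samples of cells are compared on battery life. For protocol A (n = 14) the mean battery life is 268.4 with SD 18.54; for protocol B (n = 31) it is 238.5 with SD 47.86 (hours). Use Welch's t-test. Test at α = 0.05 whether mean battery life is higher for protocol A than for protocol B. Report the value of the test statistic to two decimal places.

Let group 1 = protocol A, group 2 = protocol B. H0: μ_1 = μ_2; H1: μ_1 > μ_2 (Welch's two-sample t-test, right-tailed).
t = (x̄_1 − x̄_2)/√(s_1²/n_1 + s_2²/n_2) = (268.4 − 238.5)/√(18.54²/14 + 47.86²/31) = 3.01
Welch–Satterthwaite df ≈ 42.44
p-value = P(T ≥ 3.01) ≈ 0.0022
Since p ≈ 0.0022 < α = 0.05, reject H0; the evidence is statistically significant.

3.01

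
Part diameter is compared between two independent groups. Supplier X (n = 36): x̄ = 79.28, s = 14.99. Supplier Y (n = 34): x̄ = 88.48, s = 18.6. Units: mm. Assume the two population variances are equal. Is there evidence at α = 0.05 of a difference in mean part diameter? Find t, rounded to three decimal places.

Let group 1 = supplier X, group 2 = supplier Y. H0: μ_1 = μ_2; H1: μ_1 ≠ μ_2 (two-sample pooled-variance t-test, two-sided).
s_p² = [(36−1)·14.99² + (34−1)·18.6²]/(36+34−2) = 283.547
t = (79.28 − 88.48)/√[283.547·(1/36 + 1/34)] = -2.285
df = n₁ + n₂ − 2 = 68
Two-sided p-value ≈ 0.0255
Since p ≈ 0.0255 < α = 0.05, reject H0; the evidence is statistically significant.

-2.285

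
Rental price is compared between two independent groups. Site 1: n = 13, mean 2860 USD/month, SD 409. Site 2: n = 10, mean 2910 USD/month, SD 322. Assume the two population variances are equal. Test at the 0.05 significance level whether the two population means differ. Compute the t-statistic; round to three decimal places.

Let group 1 = site 1, group 2 = site 2. H0: μ_1 = μ_2; H1: μ_1 ≠ μ_2 (two-sample pooled-variance t-test, two-sided).
s_p² = [(13−1)·409² + (10−1)·322²]/(13+10−2) = 140025
t = (2860 − 2910)/√[140025·(1/13 + 1/10)] = -0.318
df = n₁ + n₂ − 2 = 21
Two-sided p-value ≈ 0.754
Since p ≈ 0.754 > α = 0.05, fail to reject H0; the evidence is not statistically significant.

-0.318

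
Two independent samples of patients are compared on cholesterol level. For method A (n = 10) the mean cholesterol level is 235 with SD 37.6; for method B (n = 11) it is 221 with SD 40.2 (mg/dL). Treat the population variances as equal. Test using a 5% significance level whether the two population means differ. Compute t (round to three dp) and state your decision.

Let group 1 = method A, group 2 = method B. H0: μ_1 = μ_2; H1: μ_1 ≠ μ_2 (two-sample pooled-variance t-test, two-sided).
s_p² = [(10−1)·37.6² + (11−1)·40.2²]/(10+11−2) = 1520.22
t = (235 − 221)/√[1520.22·(1/10 + 1/11)] = 0.822
df = n₁ + n₂ − 2 = 19
Two-sided p-value ≈ 0.421
Since p ≈ 0.421 > α = 0.05, fail to reject H0; the data do not provide sufficient evidence against H0.

t = 0.822; fail to reject H0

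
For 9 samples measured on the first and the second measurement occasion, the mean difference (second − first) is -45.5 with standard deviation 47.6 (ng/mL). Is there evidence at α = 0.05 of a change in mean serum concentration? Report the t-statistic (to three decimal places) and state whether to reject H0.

H0: μ_d = 0; H1: μ_d ≠ 0 (paired t-test on the differences, two-sided).
t = d̄/(s_d/√n) = -45.5/(47.6/√9) = -2.868
df = n − 1 = 8
Two-sided p-value ≈ 0.021
Since p ≈ 0.021 < α = 0.05, reject H0; the data support H1.

t = -2.868; reject H0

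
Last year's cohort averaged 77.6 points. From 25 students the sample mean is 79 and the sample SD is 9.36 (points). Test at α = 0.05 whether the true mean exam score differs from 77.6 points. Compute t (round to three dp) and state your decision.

t = 0.748; fail to reject H0

H0: μ = 77.6; H1: μ ≠ 77.6 (one-sample t-test, two-sided).
t = (x̄ − μ₀)/(s/√n) = (79 − 77.6)/(9.36/√25) = 0.748
df = n − 1 = 24
Two-sided p-value ≈ 0.462
Since p ≈ 0.462 > α = 0.05, fail to reject H0; the data do not provide sufficient evidence against H0.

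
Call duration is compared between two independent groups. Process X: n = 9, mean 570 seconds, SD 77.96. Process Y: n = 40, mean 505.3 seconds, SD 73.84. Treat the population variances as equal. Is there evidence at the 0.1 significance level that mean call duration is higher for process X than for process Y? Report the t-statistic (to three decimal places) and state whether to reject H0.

t = 2.352; reject H0

Let group 1 = process X, group 2 = process Y. H0: μ_1 = μ_2; H1: μ_1 > μ_2 (two-sample pooled-variance t-test, right-tailed).
s_p² = [(9−1)·77.96² + (40−1)·73.84²]/(9+40−2) = 5558.8
t = (570 − 505.3)/√[5558.8·(1/9 + 1/40)] = 2.352
df = n₁ + n₂ − 2 = 47
p-value = P(T ≥ 2.352) ≈ 0.0115
Since p ≈ 0.0115 < α = 0.1, reject H0; the evidence is statistically significant.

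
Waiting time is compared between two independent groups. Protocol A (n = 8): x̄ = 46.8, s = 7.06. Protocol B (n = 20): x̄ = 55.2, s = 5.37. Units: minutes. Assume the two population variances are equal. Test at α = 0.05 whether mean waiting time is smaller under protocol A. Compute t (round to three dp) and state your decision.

t = -3.419; reject H0

Let group 1 = protocol A, group 2 = protocol B. H0: μ_1 = μ_2; H1: μ_1 < μ_2 (two-sample pooled-variance t-test, left-tailed).
s_p² = [(8−1)·7.06² + (20−1)·5.37²]/(8+20−2) = 34.4926
t = (46.8 − 55.2)/√[34.4926·(1/8 + 1/20)] = -3.419
df = n₁ + n₂ − 2 = 26
p-value = P(T ≤ -3.419) ≈ 0.001
Since p ≈ 0.001 < α = 0.05, reject H0; the evidence is statistically significant.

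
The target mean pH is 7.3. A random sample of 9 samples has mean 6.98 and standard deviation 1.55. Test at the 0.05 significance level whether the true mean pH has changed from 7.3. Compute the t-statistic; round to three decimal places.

-0.619

H0: μ = 7.3; H1: μ ≠ 7.3 (one-sample t-test, two-sided).
t = (x̄ − μ₀)/(s/√n) = (6.98 − 7.3)/(1.55/√9) = -0.619
df = n − 1 = 8
Two-sided p-value ≈ 0.553
Since p ≈ 0.553 > α = 0.05, fail to reject H0; the data do not provide sufficient evidence against H0.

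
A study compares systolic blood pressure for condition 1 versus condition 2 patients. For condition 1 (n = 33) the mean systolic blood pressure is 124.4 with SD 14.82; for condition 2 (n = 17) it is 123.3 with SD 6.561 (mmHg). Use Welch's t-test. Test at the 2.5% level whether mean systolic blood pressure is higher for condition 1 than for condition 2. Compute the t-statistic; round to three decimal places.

0.363

Let group 1 = condition 1, group 2 = condition 2. H0: μ_1 = μ_2; H1: μ_1 > μ_2 (Welch's two-sample t-test, right-tailed).
t = (x̄_1 − x̄_2)/√(s_1²/n_1 + s_2²/n_2) = (124.4 − 123.3)/√(14.82²/33 + 6.561²/17) = 0.363
Welch–Satterthwaite df ≈ 47.29
p-value = P(T ≥ 0.363) ≈ 0.359
Since p ≈ 0.359 > α = 0.025, fail to reject H0; the data do not provide sufficient evidence against H0.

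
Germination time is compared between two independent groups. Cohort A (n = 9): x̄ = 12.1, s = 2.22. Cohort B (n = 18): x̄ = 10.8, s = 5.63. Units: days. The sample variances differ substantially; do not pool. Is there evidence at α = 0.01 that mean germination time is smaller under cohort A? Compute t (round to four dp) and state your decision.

Let group 1 = cohort A, group 2 = cohort B. H0: μ_1 = μ_2; H1: μ_1 < μ_2 (Welch's two-sample t-test, left-tailed).
t = (x̄_1 − x̄_2)/√(s_1²/n_1 + s_2²/n_2) = (12.1 − 10.8)/√(2.22²/9 + 5.63²/18) = 0.8556
Welch–Satterthwaite df ≈ 24.24
p-value = P(T ≤ 0.8556) ≈ 0.7997
Since p ≈ 0.7997 > α = 0.01, fail to reject H0; the evidence is not statistically significant.

t = 0.8556; fail to reject H0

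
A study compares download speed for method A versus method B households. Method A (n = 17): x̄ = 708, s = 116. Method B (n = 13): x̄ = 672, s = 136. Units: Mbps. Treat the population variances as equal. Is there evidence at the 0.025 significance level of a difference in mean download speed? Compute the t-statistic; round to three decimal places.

0.782

Let group 1 = method A, group 2 = method B. H0: μ_1 = μ_2; H1: μ_1 ≠ μ_2 (two-sample pooled-variance t-test, two-sided).
s_p² = [(17−1)·116² + (13−1)·136²]/(17+13−2) = 15616
t = (708 − 672)/√[15616·(1/17 + 1/13)] = 0.782
df = n₁ + n₂ − 2 = 28
Two-sided p-value ≈ 0.4408
Since p ≈ 0.4408 > α = 0.025, fail to reject H0; the data do not provide sufficient evidence against H0.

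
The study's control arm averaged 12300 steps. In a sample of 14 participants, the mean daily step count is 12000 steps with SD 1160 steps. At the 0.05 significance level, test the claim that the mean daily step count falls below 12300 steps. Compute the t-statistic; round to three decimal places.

H0: μ = 12300; H1: μ < 12300 (one-sample t-test, left-tailed).
t = (x̄ − μ₀)/(s/√n) = (12000 − 12300)/(1160/√14) = -0.968
df = n − 1 = 13
p-value = P(T ≤ -0.968) ≈ 0.175
Since p ≈ 0.175 > α = 0.05, fail to reject H0; the data do not provide sufficient evidence against H0.

-0.968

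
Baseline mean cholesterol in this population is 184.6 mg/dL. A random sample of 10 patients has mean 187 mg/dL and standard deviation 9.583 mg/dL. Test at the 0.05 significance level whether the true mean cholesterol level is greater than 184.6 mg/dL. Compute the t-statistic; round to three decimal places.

0.792

H0: μ = 184.6; H1: μ > 184.6 (one-sample t-test, right-tailed).
t = (x̄ − μ₀)/(s/√n) = (187 − 184.6)/(9.583/√10) = 0.792
df = n − 1 = 9
p-value = P(T ≥ 0.792) ≈ 0.2244
Since p ≈ 0.2244 > α = 0.05, fail to reject H0; the data do not provide sufficient evidence against H0.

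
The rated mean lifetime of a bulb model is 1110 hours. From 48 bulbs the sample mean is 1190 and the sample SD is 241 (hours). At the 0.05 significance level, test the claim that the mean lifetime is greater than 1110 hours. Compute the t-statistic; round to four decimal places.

2.2998

H0: μ = 1110; H1: μ > 1110 (one-sample t-test, right-tailed).
t = (x̄ − μ₀)/(s/√n) = (1190 − 1110)/(241/√48) = 2.2998
df = n − 1 = 47
p-value = P(T ≥ 2.2998) ≈ 0.013
Since p ≈ 0.013 < α = 0.05, reject H0; the evidence is statistically significant.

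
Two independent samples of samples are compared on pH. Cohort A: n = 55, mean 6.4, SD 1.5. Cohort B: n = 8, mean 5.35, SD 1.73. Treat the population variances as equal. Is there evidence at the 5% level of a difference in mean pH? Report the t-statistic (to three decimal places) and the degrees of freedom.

t = 1.816, df = 61

Let group 1 = cohort A, group 2 = cohort B. H0: μ_1 = μ_2; H1: μ_1 ≠ μ_2 (two-sample pooled-variance t-test, two-sided).
s_p² = [(55−1)·1.5² + (8−1)·1.73²]/(55+8−2) = 2.33525
t = (6.4 − 5.35)/√[2.33525·(1/55 + 1/8)] = 1.816
df = n₁ + n₂ − 2 = 61
Two-sided p-value ≈ 0.074
Since p ≈ 0.074 > α = 0.05, fail to reject H0; the evidence is not statistically significant.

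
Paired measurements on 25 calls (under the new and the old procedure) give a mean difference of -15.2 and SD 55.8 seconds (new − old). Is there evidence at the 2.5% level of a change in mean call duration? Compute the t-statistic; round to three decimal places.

-1.362

H0: μ_d = 0; H1: μ_d ≠ 0 (paired t-test on the differences, two-sided).
t = d̄/(s_d/√n) = -15.2/(55.8/√25) = -1.362
df = n − 1 = 24
Two-sided p-value ≈ 0.1858
Since p ≈ 0.1858 > α = 0.025, fail to reject H0; the data do not provide sufficient evidence against H0.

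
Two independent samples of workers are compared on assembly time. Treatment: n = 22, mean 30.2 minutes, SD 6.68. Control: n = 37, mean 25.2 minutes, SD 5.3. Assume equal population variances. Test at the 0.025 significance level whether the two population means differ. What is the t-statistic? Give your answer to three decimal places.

Let group 1 = treatment, group 2 = control. H0: μ_1 = μ_2; H1: μ_1 ≠ μ_2 (two-sample pooled-variance t-test, two-sided).
s_p² = [(22−1)·6.68² + (37−1)·5.3²]/(22+37−2) = 34.1809
t = (30.2 − 25.2)/√[34.1809·(1/22 + 1/37)] = 3.177
df = n₁ + n₂ − 2 = 57
Two-sided p-value ≈ 0.002
Since p ≈ 0.002 < α = 0.025, reject H0; the evidence is statistically significant.

3.177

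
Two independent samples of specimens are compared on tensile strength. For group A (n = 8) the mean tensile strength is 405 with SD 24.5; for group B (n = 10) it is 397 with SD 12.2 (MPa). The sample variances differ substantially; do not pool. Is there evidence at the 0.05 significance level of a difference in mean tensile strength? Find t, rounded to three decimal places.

Let group 1 = group A, group 2 = group B. H0: μ_1 = μ_2; H1: μ_1 ≠ μ_2 (Welch's two-sample t-test, two-sided).
t = (x̄_1 − x̄_2)/√(s_1²/n_1 + s_2²/n_2) = (405 − 397)/√(24.5²/8 + 12.2²/10) = 0.844
Welch–Satterthwaite df ≈ 9.75
Two-sided p-value ≈ 0.419
Since p ≈ 0.419 > α = 0.05, fail to reject H0; the evidence is not statistically significant.

0.844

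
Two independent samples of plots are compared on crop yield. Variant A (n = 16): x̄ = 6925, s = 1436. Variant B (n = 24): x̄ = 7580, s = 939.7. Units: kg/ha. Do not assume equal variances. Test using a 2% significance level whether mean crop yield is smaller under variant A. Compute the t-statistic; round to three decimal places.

-1.609

Let group 1 = variant A, group 2 = variant B. H0: μ_1 = μ_2; H1: μ_1 < μ_2 (Welch's two-sample t-test, left-tailed).
t = (x̄_1 − x̄_2)/√(s_1²/n_1 + s_2²/n_2) = (6925 − 7580)/√(1436²/16 + 939.7²/24) = -1.609
Welch–Satterthwaite df ≈ 23.54
p-value = P(T ≤ -1.609) ≈ 0.060
Since p ≈ 0.060 > α = 0.02, fail to reject H0; the evidence is not statistically significant.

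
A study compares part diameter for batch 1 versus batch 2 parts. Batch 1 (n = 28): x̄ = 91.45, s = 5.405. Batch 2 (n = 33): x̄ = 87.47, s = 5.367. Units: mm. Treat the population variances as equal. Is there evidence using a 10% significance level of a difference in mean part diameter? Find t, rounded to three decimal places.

2.877

Let group 1 = batch 1, group 2 = batch 2. H0: μ_1 = μ_2; H1: μ_1 ≠ μ_2 (two-sample pooled-variance t-test, two-sided).
s_p² = [(28−1)·5.405² + (33−1)·5.367²]/(28+33−2) = 28.992
t = (91.45 − 87.47)/√[28.992·(1/28 + 1/33)] = 2.877
df = n₁ + n₂ − 2 = 59
Two-sided p-value ≈ 0.0056
Since p ≈ 0.0056 < α = 0.1, reject H0; the evidence is statistically significant.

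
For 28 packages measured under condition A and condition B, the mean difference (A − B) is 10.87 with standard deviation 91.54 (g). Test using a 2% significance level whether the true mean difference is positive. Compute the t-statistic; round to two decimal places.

H0: μ_d = 0; H1: μ_d > 0 (paired t-test on the differences, right-tailed).
t = d̄/(s_d/√n) = 10.87/(91.54/√28) = 0.63
df = n − 1 = 27
p-value = P(T ≥ 0.63) ≈ 0.268
Since p ≈ 0.268 > α = 0.02, fail to reject H0; the data do not provide sufficient evidence against H0.

0.63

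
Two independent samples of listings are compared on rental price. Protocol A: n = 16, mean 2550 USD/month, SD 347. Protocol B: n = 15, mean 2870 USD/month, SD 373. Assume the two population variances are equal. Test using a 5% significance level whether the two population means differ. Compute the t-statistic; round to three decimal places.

-2.475

Let group 1 = protocol A, group 2 = protocol B. H0: μ_1 = μ_2; H1: μ_1 ≠ μ_2 (two-sample pooled-variance t-test, two-sided).
s_p² = [(16−1)·347² + (15−1)·373²]/(16+15−2) = 129446
t = (2550 − 2870)/√[129446·(1/16 + 1/15)] = -2.475
df = n₁ + n₂ − 2 = 29
Two-sided p-value ≈ 0.019
Since p ≈ 0.019 < α = 0.05, reject H0; the evidence is statistically significant.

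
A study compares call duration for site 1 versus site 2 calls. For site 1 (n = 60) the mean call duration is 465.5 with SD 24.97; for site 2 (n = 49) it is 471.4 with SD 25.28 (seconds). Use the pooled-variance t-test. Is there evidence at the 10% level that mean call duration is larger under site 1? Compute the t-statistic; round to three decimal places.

Let group 1 = site 1, group 2 = site 2. H0: μ_1 = μ_2; H1: μ_1 > μ_2 (two-sample pooled-variance t-test, right-tailed).
s_p² = [(60−1)·24.97² + (49−1)·25.28²]/(60+49−2) = 630.489
t = (465.5 − 471.4)/√[630.489·(1/60 + 1/49)] = -1.220
df = n₁ + n₂ − 2 = 107
p-value = P(T ≥ -1.220) ≈ 0.8875
Since p ≈ 0.8875 > α = 0.1, fail to reject H0; the data do not provide sufficient evidence against H0.

-1.220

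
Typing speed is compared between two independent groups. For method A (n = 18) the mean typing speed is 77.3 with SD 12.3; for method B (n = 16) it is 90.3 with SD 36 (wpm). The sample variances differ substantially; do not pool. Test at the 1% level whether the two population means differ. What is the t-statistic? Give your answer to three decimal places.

Let group 1 = method A, group 2 = method B. H0: μ_1 = μ_2; H1: μ_1 ≠ μ_2 (Welch's two-sample t-test, two-sided).
t = (x̄_1 − x̄_2)/√(s_1²/n_1 + s_2²/n_2) = (77.3 − 90.3)/√(12.3²/18 + 36²/16) = -1.375
Welch–Satterthwaite df ≈ 18.10
Two-sided p-value ≈ 0.186
Since p ≈ 0.186 > α = 0.01, fail to reject H0; the data do not provide sufficient evidence against H0.

-1.375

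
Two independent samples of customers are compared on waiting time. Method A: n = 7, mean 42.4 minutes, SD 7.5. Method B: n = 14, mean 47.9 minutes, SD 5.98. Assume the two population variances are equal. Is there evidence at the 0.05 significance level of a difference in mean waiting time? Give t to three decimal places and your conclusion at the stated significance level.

t = -1.828; fail to reject H0

Let group 1 = method A, group 2 = method B. H0: μ_1 = μ_2; H1: μ_1 ≠ μ_2 (two-sample pooled-variance t-test, two-sided).
s_p² = [(7−1)·7.5² + (14−1)·5.98²]/(7+14−2) = 42.2308
t = (42.4 − 47.9)/√[42.2308·(1/7 + 1/14)] = -1.828
df = n₁ + n₂ − 2 = 19
Two-sided p-value ≈ 0.083
Since p ≈ 0.083 > α = 0.05, fail to reject H0; the data do not provide sufficient evidence against H0.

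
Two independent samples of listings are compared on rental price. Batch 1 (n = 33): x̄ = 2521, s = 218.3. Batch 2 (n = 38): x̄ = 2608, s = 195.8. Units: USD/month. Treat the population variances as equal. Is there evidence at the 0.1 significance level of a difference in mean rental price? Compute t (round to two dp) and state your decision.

t = -1.77; reject H0

Let group 1 = batch 1, group 2 = batch 2. H0: μ_1 = μ_2; H1: μ_1 ≠ μ_2 (two-sample pooled-variance t-test, two-sided).
s_p² = [(33−1)·218.3² + (38−1)·195.8²]/(33+38−2) = 42658.7
t = (2521 − 2608)/√[42658.7·(1/33 + 1/38)] = -1.77
df = n₁ + n₂ − 2 = 69
Two-sided p-value ≈ 0.0811
Since p ≈ 0.0811 < α = 0.1, reject H0; the evidence is statistically significant.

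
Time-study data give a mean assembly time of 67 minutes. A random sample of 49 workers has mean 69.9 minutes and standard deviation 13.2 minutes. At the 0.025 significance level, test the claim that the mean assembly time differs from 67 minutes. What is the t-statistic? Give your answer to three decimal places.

1.538

H0: μ = 67; H1: μ ≠ 67 (one-sample t-test, two-sided).
t = (x̄ − μ₀)/(s/√n) = (69.9 − 67)/(13.2/√49) = 1.538
df = n − 1 = 48
Two-sided p-value ≈ 0.1306
Since p ≈ 0.1306 > α = 0.025, fail to reject H0; the data do not provide sufficient evidence against H0.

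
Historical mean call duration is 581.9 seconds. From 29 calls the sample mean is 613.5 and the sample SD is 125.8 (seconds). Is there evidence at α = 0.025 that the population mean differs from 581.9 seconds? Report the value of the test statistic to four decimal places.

1.3527

H0: μ = 581.9; H1: μ ≠ 581.9 (one-sample t-test, two-sided).
t = (x̄ − μ₀)/(s/√n) = (613.5 − 581.9)/(125.8/√29) = 1.3527
df = n − 1 = 28
Two-sided p-value ≈ 0.1870
Since p ≈ 0.1870 > α = 0.025, fail to reject H0; the data do not provide sufficient evidence against H0.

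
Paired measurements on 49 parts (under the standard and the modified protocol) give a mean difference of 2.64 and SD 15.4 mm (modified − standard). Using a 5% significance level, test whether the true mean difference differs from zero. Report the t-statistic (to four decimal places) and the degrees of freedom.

t = 1.2000, df = 48

H0: μ_d = 0; H1: μ_d ≠ 0 (paired t-test on the differences, two-sided).
t = d̄/(s_d/√n) = 2.64/(15.4/√49) = 1.2000
df = n − 1 = 48
Two-sided p-value ≈ 0.236
Since p ≈ 0.236 > α = 0.05, fail to reject H0; the data do not provide sufficient evidence against H0.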